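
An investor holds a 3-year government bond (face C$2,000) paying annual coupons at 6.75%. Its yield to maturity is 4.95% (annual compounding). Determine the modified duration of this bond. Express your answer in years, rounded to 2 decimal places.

2.69 years

Periodic yield y = 0.0495. First find Macaulay duration:
  t   CF        PV=CF/(1+0.0495)^t    t·PV
  1       135.00       128.6327       128.6327
  2       135.00       122.5657       245.1314
  3     2,135.00     1,846.9305     5,540.7915
  Σ                  2,098.1289     5,914.5555
P = 2,098.1289; Macaulay duration = 5,914.5555 / 2,098.1289 = 2.81897 years.
Modified duration = D_Mac / (1 + y) = 2.81897 / 1.0495 = 2.68601 years.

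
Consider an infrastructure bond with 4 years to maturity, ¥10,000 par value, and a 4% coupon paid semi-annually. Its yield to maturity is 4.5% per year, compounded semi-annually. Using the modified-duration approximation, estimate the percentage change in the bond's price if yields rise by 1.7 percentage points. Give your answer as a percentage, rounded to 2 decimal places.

Periodic yield y = 0.0225. Modified duration first:
  t   CF        PV=CF/(1+0.0225)^t    t·PV
  1       200.00       195.5990       195.5990
  2       200.00       191.2949       382.5898
  3       200.00       187.0855       561.2564
  4       200.00       182.9687       731.8747
  5       200.00       178.9425       894.7123
  6       200.00       175.0049     1,050.0291
  7       200.00       171.1539     1,198.0772
  8    10,200.00     8,536.7711    68,294.1691
  Σ                  9,818.8204    73,308.3076
P = 9,818.8204; D_Mac = 7.46610 half-year periods = 3.73305 yrs; D_mod = 3.73305/(1+0.0225) = 3.65091 yrs.
ΔP/P ≈ -D_mod · Δy = -3.65091 × (+0.017) = -0.062065 = -6.2065%.

-6.21%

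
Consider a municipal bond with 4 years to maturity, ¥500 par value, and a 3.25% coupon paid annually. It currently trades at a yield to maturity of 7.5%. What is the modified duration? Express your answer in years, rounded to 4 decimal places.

3.5332 years

Periodic yield y = 0.075. First find Macaulay duration:
  t   CF        PV=CF/(1+0.075)^t    t·PV
  1        16.25        15.1163        15.1163
  2        16.25        14.0617        28.1233
  3        16.25        13.0806        39.2418
  4       516.25       386.5683     1,546.2731
  Σ                    428.8268     1,628.7545
P = 428.8268; Macaulay duration = 1,628.7545 / 428.8268 = 3.79816 years.
Modified duration = D_Mac / (1 + y) = 3.79816 / 1.075 = 3.53318 years.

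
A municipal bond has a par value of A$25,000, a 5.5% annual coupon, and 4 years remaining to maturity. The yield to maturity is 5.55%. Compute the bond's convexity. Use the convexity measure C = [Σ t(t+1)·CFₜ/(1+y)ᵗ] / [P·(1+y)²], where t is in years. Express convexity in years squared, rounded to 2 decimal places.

16.15

With y = 0.0555:
  t   CF        PV=CF/(1+0.0555)^t    t·PV        t(t+1)·PV
  1     1,375.00     1,302.7001     1,302.7001       2,605.4003
  2     1,375.00     1,234.2019     2,468.4039       7,405.2116
  3     1,375.00     1,169.3055     3,507.9164      14,031.6658
  4    26,375.00    21,250.0285    85,000.1142     425,000.5709
  Σ                 24,956.2361    92,279.1346     449,042.8485
P = 24,956.2361.
Convexity = Σ t(t+1)·PV / [P·(1+y)²] = 449,042.8485 / (24,956.2361 × 1.114080) = 16.15073.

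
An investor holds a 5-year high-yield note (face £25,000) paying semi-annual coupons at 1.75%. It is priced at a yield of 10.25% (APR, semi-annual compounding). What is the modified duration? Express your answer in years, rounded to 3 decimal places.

4.523 years

Periodic yield y = 0.05125. First find Macaulay duration:
  t   CF        PV=CF/(1+0.05125)^t    t·PV
  1       218.75       208.0856       208.0856
  2       218.75       197.9411       395.8823
  3       218.75       188.2912       564.8736
  4       218.75       179.1117       716.4469
  5       218.75       170.3798       851.8988
  6       218.75       162.0735       972.4410
  7       218.75       154.1722     1,079.2052
  8       218.75       146.6561     1,173.2484
  9       218.75       139.5064     1,255.5572
  10   25,218.75    15,299.0149   152,990.1493
  Σ                 16,845.2324   160,207.7883
P = 16,845.2324; Macaulay duration = 160,207.7883 / 16,845.2324 = 9.51057 half-year periods = 4.75529 years.
Modified duration = D_Mac / (1 + y) = 4.75529 / 1.05125 = 4.52346 years.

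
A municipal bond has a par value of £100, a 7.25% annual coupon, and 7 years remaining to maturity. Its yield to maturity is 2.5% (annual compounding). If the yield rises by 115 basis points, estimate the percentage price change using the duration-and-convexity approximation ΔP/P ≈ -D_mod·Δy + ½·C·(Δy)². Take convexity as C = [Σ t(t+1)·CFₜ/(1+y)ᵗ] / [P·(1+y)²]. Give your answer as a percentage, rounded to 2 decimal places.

-6.34%

With y = 0.025:
  t   CF        PV=CF/(1+0.025)^t    t·PV        t(t+1)·PV
  1         7.25         7.0732         7.0732          14.1463
  2         7.25         6.9007        13.8013          41.4039
  3         7.25         6.7323        20.1970          80.7881
  4         7.25         6.5681        26.2726         131.3628
  5         7.25         6.4079        32.0397         192.2383
  6         7.25         6.2517        37.5099         262.5694
  7       107.25        90.2257       631.5799       5,052.6390
  Σ                    130.1596       768.4736       5,775.1480
P = 130.1596; D_Mac = 5.90409 yrs; D_mod = 5.76008 yrs; C = 42.23176.
Duration effect: -5.76008 × (+0.0115) = -0.066241
Convexity effect: 0.5 × 42.23176 × (0.0115)² = +0.0027926
ΔP/P ≈ -0.066241 + 0.0027926 = -0.063448 = -6.3448%.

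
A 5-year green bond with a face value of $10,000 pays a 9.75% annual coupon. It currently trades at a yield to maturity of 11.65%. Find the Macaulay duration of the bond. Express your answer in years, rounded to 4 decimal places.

4.1548 years

Periodic yield y = 0.1165. Discount each cash flow and weight by its year:
  t   CF        PV=CF/(1+0.1165)^t    t·PV
  1       975.00       873.2647       873.2647
  2       975.00       782.1448     1,564.2896
  3       975.00       700.5327     2,101.5982
  4       975.00       627.4364     2,509.7456
  5    10,975.00     6,325.7335    31,628.6675
  Σ                  9,309.1121    38,677.5656
Price P = Σ PV = 9,309.1121.
Macaulay duration = Σ(t·PV) / P = 38,677.5656 / 9,309.1121 = 4.15481 years.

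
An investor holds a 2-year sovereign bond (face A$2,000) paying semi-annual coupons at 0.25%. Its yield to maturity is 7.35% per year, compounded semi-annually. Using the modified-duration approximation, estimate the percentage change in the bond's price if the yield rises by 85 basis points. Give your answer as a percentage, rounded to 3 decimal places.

Periodic yield y = 0.03675. Modified duration first:
  t   CF        PV=CF/(1+0.03675)^t    t·PV
  1         2.50         2.4114         2.4114
  2         2.50         2.3259         4.6518
  3         2.50         2.2435         6.7304
  4     2,002.50     1,733.3104     6,933.2417
  Σ                  1,740.2912     6,947.0353
P = 1,740.2912; D_Mac = 3.99188 half-year periods = 1.99594 yrs; D_mod = 1.99594/(1+0.03675) = 1.92519 yrs.
ΔP/P ≈ -D_mod · Δy = -1.92519 × (+0.0085) = -0.016364 = -1.6364%.

-1.636%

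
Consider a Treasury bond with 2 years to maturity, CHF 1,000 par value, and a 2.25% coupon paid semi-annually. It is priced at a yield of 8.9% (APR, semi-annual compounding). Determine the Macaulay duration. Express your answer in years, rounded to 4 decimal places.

1.9643 years

Periodic yield y = 0.0445. Discount each cash flow and weight by its period:
  t   CF        PV=CF/(1+0.0445)^t    t·PV
  1        11.25        10.7707        10.7707
  2        11.25        10.3118        20.6237
  3        11.25         9.8725        29.6175
  4     1,011.25       849.6201     3,398.4802
  Σ                    880.5751     3,459.4921
Price P = Σ PV = 880.5751.
Macaulay duration = Σ(t·PV) / P = 3,459.4921 / 880.5751 = 3.92867 half-year periods.
In years: 3.92867 / 2 = 1.96434 years.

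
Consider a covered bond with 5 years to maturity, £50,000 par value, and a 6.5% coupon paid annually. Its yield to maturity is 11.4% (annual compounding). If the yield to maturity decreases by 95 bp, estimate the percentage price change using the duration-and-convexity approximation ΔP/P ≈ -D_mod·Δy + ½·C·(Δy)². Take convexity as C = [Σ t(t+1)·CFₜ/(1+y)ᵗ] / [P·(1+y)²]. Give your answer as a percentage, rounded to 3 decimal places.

+3.807%

With y = 0.114:
  t   CF        PV=CF/(1+0.114)^t    t·PV        t(t+1)·PV
  1     3,250.00     2,917.4147     2,917.4147       5,834.8294
  2     3,250.00     2,618.8642     5,237.7284      15,713.1852
  3     3,250.00     2,350.8655     7,052.5966      28,210.3864
  4     3,250.00     2,110.2922     8,441.1689      42,205.8444
  5    53,250.00    31,037.9949   155,189.9747     931,139.8481
  Σ                 41,035.4316   178,838.8833   1,023,104.0935
P = 41,035.4316; D_Mac = 4.35816 yrs; D_mod = 3.91217 yrs; C = 20.09049.
Duration effect: -3.91217 × (-0.0095) = +0.037166
Convexity effect: 0.5 × 20.09049 × (-0.0095)² = +0.0009066
ΔP/P ≈ +0.037166 + 0.0009066 = +0.038072 = +3.8072%.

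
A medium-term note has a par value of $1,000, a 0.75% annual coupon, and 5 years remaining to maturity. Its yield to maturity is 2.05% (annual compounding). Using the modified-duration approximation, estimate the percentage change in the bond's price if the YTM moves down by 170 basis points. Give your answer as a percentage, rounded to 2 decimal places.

+8.20%

Periodic yield y = 0.0205. Modified duration first:
  t   CF        PV=CF/(1+0.0205)^t    t·PV
  1         7.50         7.3493         7.3493
  2         7.50         7.2017        14.4034
  3         7.50         7.0570        21.1711
  4         7.50         6.9153        27.6611
  5     1,007.50       910.2905     4,551.4525
  Σ                    938.8138     4,622.0374
P = 938.8138; D_Mac = 4.92327 yrs; D_mod = 4.92327/(1+0.0205) = 4.82437 yrs.
ΔP/P ≈ -D_mod · Δy = -4.82437 × (-0.017) = +0.082014 = +8.2014%.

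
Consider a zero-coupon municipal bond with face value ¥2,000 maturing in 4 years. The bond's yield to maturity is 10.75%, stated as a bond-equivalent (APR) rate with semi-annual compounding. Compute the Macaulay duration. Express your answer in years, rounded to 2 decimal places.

A zero-coupon bond has a single cash flow at maturity, so its Macaulay duration equals its maturity: 4 years.
(Equivalently: 8 semi-annual periods ÷ 2 = 4 years.)

4.00 years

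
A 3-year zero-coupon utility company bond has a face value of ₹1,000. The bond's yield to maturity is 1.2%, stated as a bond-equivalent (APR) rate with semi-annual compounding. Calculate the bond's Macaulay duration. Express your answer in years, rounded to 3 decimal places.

3.000 years

A zero-coupon bond has a single cash flow at maturity, so its Macaulay duration equals its maturity: 3 years.
(Equivalently: 6 semi-annual periods ÷ 2 = 3 years.)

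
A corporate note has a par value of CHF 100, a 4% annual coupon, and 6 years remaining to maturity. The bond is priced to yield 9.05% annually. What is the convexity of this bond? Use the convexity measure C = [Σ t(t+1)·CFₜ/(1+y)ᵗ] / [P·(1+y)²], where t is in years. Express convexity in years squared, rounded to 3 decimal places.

With y = 0.0905:
  t   CF        PV=CF/(1+0.0905)^t    t·PV        t(t+1)·PV
  1         4.00         3.6680         3.6680           7.3361
  2         4.00         3.3636         6.7273          20.1818
  3         4.00         3.0845         9.2535          37.0138
  4         4.00         2.8285        11.3140          56.5701
  5         4.00         2.5938        12.9689          77.8131
  6       104.00        61.8414       371.0484       2,597.3388
  Σ                     77.3798       414.9801       2,796.2539
P = 77.3798.
Convexity = Σ t(t+1)·PV / [P·(1+y)²] = 2,796.2539 / (77.3798 × 1.189190) = 30.38767.

30.388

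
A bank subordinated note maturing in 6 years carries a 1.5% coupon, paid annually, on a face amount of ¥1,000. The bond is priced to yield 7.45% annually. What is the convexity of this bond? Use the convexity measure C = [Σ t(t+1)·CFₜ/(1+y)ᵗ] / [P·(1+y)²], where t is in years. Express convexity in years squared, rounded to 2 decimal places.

34.26

With y = 0.0745:
  t   CF        PV=CF/(1+0.0745)^t    t·PV        t(t+1)·PV
  1        15.00        13.9600        13.9600          27.9200
  2        15.00        12.9921        25.9841          77.9524
  3        15.00        12.0913        36.2738         145.0953
  4        15.00        11.2529        45.0117         225.0586
  5        15.00        10.4727        52.3636         314.1814
  6     1,015.00       659.5193     3,957.1159      27,699.8115
  Σ                    720.2883     4,130.7091      28,490.0191
P = 720.2883.
Convexity = Σ t(t+1)·PV / [P·(1+y)²] = 28,490.0191 / (720.2883 × 1.154550) = 34.25891.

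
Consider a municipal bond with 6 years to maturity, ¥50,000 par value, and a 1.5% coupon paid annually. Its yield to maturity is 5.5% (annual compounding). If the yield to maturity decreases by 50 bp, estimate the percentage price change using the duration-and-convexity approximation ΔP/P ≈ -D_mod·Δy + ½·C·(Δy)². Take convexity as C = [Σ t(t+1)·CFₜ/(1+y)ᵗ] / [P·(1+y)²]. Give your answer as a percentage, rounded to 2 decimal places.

+2.77%

With y = 0.055:
  t   CF        PV=CF/(1+0.055)^t    t·PV        t(t+1)·PV
  1       750.00       710.9005       710.9005       1,421.8009
  2       750.00       673.8393     1,347.6786       4,043.0359
  3       750.00       638.7102     1,916.1307       7,664.5230
  4       750.00       605.4126     2,421.6502      12,108.2511
  5       750.00       573.8508     2,869.2538      17,215.5230
  6    50,750.00    36,806.2260   220,837.3562   1,545,861.4931
  Σ                 40,008.9394   230,102.9701   1,588,314.6270
P = 40,008.9394; D_Mac = 5.75129 yrs; D_mod = 5.45146 yrs; C = 35.66766.
Duration effect: -5.45146 × (-0.005) = +0.027257
Convexity effect: 0.5 × 35.66766 × (-0.005)² = +0.0004458
ΔP/P ≈ +0.027257 + 0.0004458 = +0.027703 = +2.7703%.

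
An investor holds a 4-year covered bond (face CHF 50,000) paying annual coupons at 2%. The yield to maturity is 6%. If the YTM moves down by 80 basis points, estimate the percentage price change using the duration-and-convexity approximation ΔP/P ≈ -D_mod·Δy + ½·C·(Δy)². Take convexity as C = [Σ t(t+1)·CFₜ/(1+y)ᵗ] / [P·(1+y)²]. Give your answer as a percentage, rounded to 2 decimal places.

+2.98%

With y = 0.06:
  t   CF        PV=CF/(1+0.06)^t    t·PV        t(t+1)·PV
  1     1,000.00       943.3962       943.3962       1,886.7925
  2     1,000.00       889.9964     1,779.9929       5,339.9786
  3     1,000.00       839.6193     2,518.8578      10,075.4314
  4    51,000.00    40,396.7768   161,587.1073     807,935.5365
  Σ                 43,069.7888   166,829.3543     825,237.7390
P = 43,069.7888; D_Mac = 3.87347 yrs; D_mod = 3.65421 yrs; C = 17.05276.
Duration effect: -3.65421 × (-0.008) = +0.029234
Convexity effect: 0.5 × 17.05276 × (-0.008)² = +0.0005457
ΔP/P ≈ +0.029234 + 0.0005457 = +0.029779 = +2.9779%.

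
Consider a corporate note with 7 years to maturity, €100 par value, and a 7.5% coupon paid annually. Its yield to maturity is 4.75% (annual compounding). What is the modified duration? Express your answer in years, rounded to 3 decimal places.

Periodic yield y = 0.0475. First find Macaulay duration:
  t   CF        PV=CF/(1+0.0475)^t    t·PV
  1         7.50         7.1599         7.1599
  2         7.50         6.8352        13.6705
  3         7.50         6.5253        19.5758
  4         7.50         6.2294        24.9175
  5         7.50         5.9469        29.7345
  6         7.50         5.6772        34.0634
  7       107.50        77.6838       543.7863
  Σ                    116.0577       672.9080
P = 116.0577; Macaulay duration = 672.9080 / 116.0577 = 5.79805 years.
Modified duration = D_Mac / (1 + y) = 5.79805 / 1.0475 = 5.53513 years.

5.535 years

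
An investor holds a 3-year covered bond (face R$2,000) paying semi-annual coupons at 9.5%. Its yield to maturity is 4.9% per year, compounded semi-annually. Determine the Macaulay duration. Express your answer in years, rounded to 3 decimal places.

Periodic yield y = 0.0245. Discount each cash flow and weight by its period:
  t   CF        PV=CF/(1+0.0245)^t    t·PV
  1        95.00        92.7282        92.7282
  2        95.00        90.5106       181.0213
  3        95.00        88.3462       265.0385
  4        95.00        86.2334       344.9338
  5        95.00        84.1713       420.8563
  6     2,095.00     1,811.8083    10,870.8500
  Σ                  2,253.7980    12,175.4280
Price P = Σ PV = 2,253.7980.
Macaulay duration = Σ(t·PV) / P = 12,175.4280 / 2,253.7980 = 5.40218 half-year periods.
In years: 5.40218 / 2 = 2.70109 years.

2.701 years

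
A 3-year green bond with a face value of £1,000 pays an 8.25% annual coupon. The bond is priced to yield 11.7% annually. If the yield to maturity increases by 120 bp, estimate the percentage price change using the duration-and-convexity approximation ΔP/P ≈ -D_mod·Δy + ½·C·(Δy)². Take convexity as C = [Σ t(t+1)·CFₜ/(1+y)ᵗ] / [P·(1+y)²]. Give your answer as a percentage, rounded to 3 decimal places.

With y = 0.117:
  t   CF        PV=CF/(1+0.117)^t    t·PV        t(t+1)·PV
  1        82.50        73.8585        73.8585         147.7171
  2        82.50        66.1222       132.2445         396.7335
  3     1,082.50       776.7270     2,330.1809       9,320.7236
  Σ                    916.7078     2,536.2840       9,865.1742
P = 916.7078; D_Mac = 2.76673 yrs; D_mod = 2.47693 yrs; C = 8.62517.
Duration effect: -2.47693 × (+0.012) = -0.029723
Convexity effect: 0.5 × 8.62517 × (0.012)² = +0.0006210
ΔP/P ≈ -0.029723 + 0.0006210 = -0.029102 = -2.9102%.

-2.910%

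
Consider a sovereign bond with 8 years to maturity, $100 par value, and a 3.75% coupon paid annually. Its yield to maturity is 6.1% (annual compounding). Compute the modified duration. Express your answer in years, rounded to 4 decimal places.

Periodic yield y = 0.061. First find Macaulay duration:
  t   CF        PV=CF/(1+0.061)^t    t·PV
  1         3.75         3.5344         3.5344
  2         3.75         3.3312         6.6624
  3         3.75         3.1397         9.4190
  4         3.75         2.9592        11.8367
  5         3.75         2.7890        13.9452
  6         3.75         2.6287        15.7721
  7         3.75         2.4776        17.3429
  8       103.75        64.6048       516.8387
  Σ                     85.4646       595.3514
P = 85.4646; Macaulay duration = 595.3514 / 85.4646 = 6.96606 years.
Modified duration = D_Mac / (1 + y) = 6.96606 / 1.061 = 6.56556 years.

6.5656 years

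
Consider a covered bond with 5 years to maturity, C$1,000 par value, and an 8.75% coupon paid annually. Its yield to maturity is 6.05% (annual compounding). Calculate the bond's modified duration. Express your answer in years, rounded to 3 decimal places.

Periodic yield y = 0.0605. First find Macaulay duration:
  t   CF        PV=CF/(1+0.0605)^t    t·PV
  1        87.50        82.5083        82.5083
  2        87.50        77.8013       155.6025
  3        87.50        73.3628       220.0885
  4        87.50        69.1776       276.7103
  5     1,087.50       810.7294     4,053.6468
  Σ                  1,113.5793     4,788.5564
P = 1,113.5793; Macaulay duration = 4,788.5564 / 1,113.5793 = 4.30015 years.
Modified duration = D_Mac / (1 + y) = 4.30015 / 1.0605 = 4.05483 years.

4.055 years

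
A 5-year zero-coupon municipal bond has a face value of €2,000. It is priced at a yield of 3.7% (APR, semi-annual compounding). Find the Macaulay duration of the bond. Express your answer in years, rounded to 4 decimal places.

A zero-coupon bond has a single cash flow at maturity, so its Macaulay duration equals its maturity: 5 years.
(Equivalently: 10 semi-annual periods ÷ 2 = 5 years.)

5.0000 years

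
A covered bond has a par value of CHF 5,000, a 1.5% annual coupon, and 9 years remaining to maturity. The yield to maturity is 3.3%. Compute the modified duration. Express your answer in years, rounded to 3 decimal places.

Periodic yield y = 0.033. First find Macaulay duration:
  t   CF        PV=CF/(1+0.033)^t    t·PV
  1        75.00        72.6041        72.6041
  2        75.00        70.2847       140.5693
  3        75.00        68.0394       204.1181
  4        75.00        65.8658       263.4632
  5        75.00        63.7617       318.8083
  6        75.00        61.7247       370.3485
  7        75.00        59.7529       418.2703
  8        75.00        57.8440       462.7524
  9     5,075.00     3,789.0746    34,101.6712
  Σ                  4,308.9519    36,352.6054
P = 4,308.9519; Macaulay duration = 36,352.6054 / 4,308.9519 = 8.43653 years.
Modified duration = D_Mac / (1 + y) = 8.43653 / 1.033 = 8.16702 years.

8.167 years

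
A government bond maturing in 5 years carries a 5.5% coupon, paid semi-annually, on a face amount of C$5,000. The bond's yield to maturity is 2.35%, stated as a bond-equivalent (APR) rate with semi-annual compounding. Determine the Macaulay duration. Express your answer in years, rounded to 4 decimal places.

4.4833 years

Periodic yield y = 0.01175. Discount each cash flow and weight by its period:
  t   CF        PV=CF/(1+0.01175)^t    t·PV
  1       137.50       135.9031       135.9031
  2       137.50       134.3248       268.6496
  3       137.50       132.7648       398.2945
  4       137.50       131.2230       524.8919
  5       137.50       129.6990       648.4950
  6       137.50       128.1927       769.1564
  7       137.50       126.7040       886.9278
  8       137.50       125.2325     1,001.8599
  9       137.50       123.7781     1,114.0028
  10    5,137.50     4,571.0893    45,710.8929
  Σ                  5,738.9113    51,459.0739
Price P = Σ PV = 5,738.9113.
Macaulay duration = Σ(t·PV) / P = 51,459.0739 / 5,738.9113 = 8.96670 half-year periods.
In years: 8.96670 / 2 = 4.48335 years.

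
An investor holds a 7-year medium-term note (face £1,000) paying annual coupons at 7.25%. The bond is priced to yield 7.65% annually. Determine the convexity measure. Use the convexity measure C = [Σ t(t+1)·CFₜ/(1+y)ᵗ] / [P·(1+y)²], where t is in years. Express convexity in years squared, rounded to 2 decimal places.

With y = 0.0765:
  t   CF        PV=CF/(1+0.0765)^t    t·PV        t(t+1)·PV
  1        72.50        67.3479        67.3479         134.6958
  2        72.50        62.5619       125.1238         375.3714
  3        72.50        58.1160       174.3481         697.3923
  4        72.50        53.9861       215.9444       1,079.7218
  5        72.50        50.1496       250.7482       1,504.4893
  6        72.50        46.5858       279.5150       1,956.6047
  7     1,072.50       640.1755     4,481.2286      35,849.8290
  Σ                    978.9229     5,594.2559      41,598.1042
P = 978.9229.
Convexity = Σ t(t+1)·PV / [P·(1+y)²] = 41,598.1042 / (978.9229 × 1.158852) = 36.66882.

36.67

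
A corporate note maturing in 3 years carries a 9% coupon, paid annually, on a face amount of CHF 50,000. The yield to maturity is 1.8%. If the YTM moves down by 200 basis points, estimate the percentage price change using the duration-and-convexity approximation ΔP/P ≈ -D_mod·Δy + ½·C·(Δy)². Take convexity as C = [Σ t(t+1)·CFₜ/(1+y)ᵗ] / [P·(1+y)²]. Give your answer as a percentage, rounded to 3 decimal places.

+5.674%

With y = 0.018:
  t   CF        PV=CF/(1+0.018)^t    t·PV        t(t+1)·PV
  1     4,500.00     4,420.4322     4,420.4322       8,840.8644
  2     4,500.00     4,342.2713     8,684.5427      26,053.6280
  3    54,500.00    51,659.8533   154,979.5598     619,918.2392
  Σ                 60,422.5568   168,084.5347     654,812.7316
P = 60,422.5568; D_Mac = 2.78182 yrs; D_mod = 2.73263 yrs; C = 10.45737.
Duration effect: -2.73263 × (-0.02) = +0.054653
Convexity effect: 0.5 × 10.45737 × (-0.02)² = +0.0020915
ΔP/P ≈ +0.054653 + 0.0020915 = +0.056744 = +5.6744%.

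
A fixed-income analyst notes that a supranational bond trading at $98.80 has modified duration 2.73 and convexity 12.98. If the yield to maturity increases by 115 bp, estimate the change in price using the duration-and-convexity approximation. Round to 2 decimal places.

Duration effect: -D_mod·Δy = -2.73 × (+0.0115) = -0.031395
Convexity effect: ½·C·(Δy)² = 0.5 × 12.98 × (0.0115)² = +0.0008583025
ΔP/P ≈ -0.031395 + 0.0008583025 = -0.0305366975
ΔP ≈ 98.80 × (-0.0305366975) = -3.017025713.

-$3.02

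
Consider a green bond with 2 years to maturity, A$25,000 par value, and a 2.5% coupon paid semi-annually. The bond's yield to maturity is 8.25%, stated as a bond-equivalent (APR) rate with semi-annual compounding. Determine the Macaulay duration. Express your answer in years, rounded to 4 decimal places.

1.9609 years

Periodic yield y = 0.04125. Discount each cash flow and weight by its period:
  t   CF        PV=CF/(1+0.04125)^t    t·PV
  1       312.50       300.1200       300.1200
  2       312.50       288.2305       576.4611
  3       312.50       276.8120       830.4361
  4    25,312.50    21,533.5178    86,134.0710
  Σ                 22,398.6804    87,841.0883
Price P = Σ PV = 22,398.6804.
Macaulay duration = Σ(t·PV) / P = 87,841.0883 / 22,398.6804 = 3.92171 half-year periods.
In years: 3.92171 / 2 = 1.96085 years.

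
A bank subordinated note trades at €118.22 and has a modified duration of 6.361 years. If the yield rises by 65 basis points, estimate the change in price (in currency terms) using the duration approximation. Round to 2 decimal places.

-€4.89

Duration approximation: ΔP/P ≈ -D_mod · Δy = -6.361 × (+0.0065) = -0.0413465.
ΔP ≈ 118.22 × (-0.0413465) = -4.88798323.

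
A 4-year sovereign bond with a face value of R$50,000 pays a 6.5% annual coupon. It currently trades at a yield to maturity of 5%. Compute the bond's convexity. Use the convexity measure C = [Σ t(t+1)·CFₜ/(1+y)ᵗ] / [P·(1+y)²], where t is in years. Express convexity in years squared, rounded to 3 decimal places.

16.083

With y = 0.05:
  t   CF        PV=CF/(1+0.05)^t    t·PV        t(t+1)·PV
  1     3,250.00     3,095.2381     3,095.2381       6,190.4762
  2     3,250.00     2,947.8458     5,895.6916      17,687.0748
  3     3,250.00     2,807.4722     8,422.4166      33,689.6663
  4    53,250.00    43,808.9068   175,235.6271     876,178.1357
  Σ                 52,659.4629   192,648.9734     933,745.3530
P = 52,659.4629.
Convexity = Σ t(t+1)·PV / [P·(1+y)²] = 933,745.3530 / (52,659.4629 × 1.102500) = 16.08324.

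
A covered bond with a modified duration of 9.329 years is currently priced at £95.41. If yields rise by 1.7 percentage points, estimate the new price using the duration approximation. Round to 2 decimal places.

Duration approximation: ΔP/P ≈ -D_mod · Δy = -9.329 × (+0.017) = -0.158593.
New price ≈ 95.41 × (1 - 0.158593) = 80.27864187.

£80.28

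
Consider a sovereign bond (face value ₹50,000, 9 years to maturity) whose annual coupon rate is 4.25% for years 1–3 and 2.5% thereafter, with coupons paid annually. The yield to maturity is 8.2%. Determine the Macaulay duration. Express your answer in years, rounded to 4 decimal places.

Periodic yield y = 0.082. Discount each cash flow and weight by its year:
  t   CF        PV=CF/(1+0.082)^t    t·PV
  1     2,125.00     1,963.9556     1,963.9556
  2     2,125.00     1,815.1161     3,630.2322
  3     2,125.00     1,677.5565     5,032.6695
  4     1,250.00       912.0129     3,648.0515
  5     1,250.00       842.8954     4,214.4772
  6     1,250.00       779.0161     4,674.0968
  7     1,250.00       719.9779     5,039.8456
  8     1,250.00       665.4140     5,323.3119
  9    51,250.00    25,214.3933   226,929.5397
  Σ                 34,590.3379   260,456.1800
Price P = Σ PV = 34,590.3379.
Macaulay duration = Σ(t·PV) / P = 260,456.1800 / 34,590.3379 = 7.52974 years.

7.5297 years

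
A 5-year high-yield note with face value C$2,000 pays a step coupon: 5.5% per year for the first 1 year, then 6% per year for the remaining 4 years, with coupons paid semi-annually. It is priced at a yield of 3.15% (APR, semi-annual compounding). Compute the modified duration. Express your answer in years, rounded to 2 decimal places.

Periodic yield y = 0.01575. First find Macaulay duration:
  t   CF        PV=CF/(1+0.01575)^t    t·PV
  1        55.00        54.1472        54.1472
  2        55.00        53.3076       106.6152
  3        60.00        57.2520       171.7560
  4        60.00        56.3643       225.4571
  5        60.00        55.4903       277.4515
  6        60.00        54.6299       327.7793
  7        60.00        53.7828       376.4796
  8        60.00        52.9489       423.5909
  9        60.00        52.1278       469.1506
  10    2,060.00     1,761.9716    17,619.7163
  Σ                  2,252.0224    20,052.1437
P = 2,252.0224; Macaulay duration = 20,052.1437 / 2,252.0224 = 8.90406 half-year periods = 4.45203 years.
Modified duration = D_Mac / (1 + y) = 4.45203 / 1.01575 = 4.38300 years.

4.38 years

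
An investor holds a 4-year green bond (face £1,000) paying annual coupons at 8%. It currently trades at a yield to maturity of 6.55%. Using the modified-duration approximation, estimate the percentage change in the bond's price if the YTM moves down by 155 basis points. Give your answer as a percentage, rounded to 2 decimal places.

Periodic yield y = 0.0655. Modified duration first:
  t   CF        PV=CF/(1+0.0655)^t    t·PV
  1        80.00        75.0821        75.0821
  2        80.00        70.4666       140.9331
  3        80.00        66.1347       198.4042
  4     1,080.00       837.9342     3,351.7370
  Σ                  1,049.6177     3,766.1564
P = 1,049.6177; D_Mac = 3.58812 yrs; D_mod = 3.58812/(1+0.0655) = 3.36755 yrs.
ΔP/P ≈ -D_mod · Δy = -3.36755 × (-0.0155) = +0.052197 = +5.2197%.

+5.22%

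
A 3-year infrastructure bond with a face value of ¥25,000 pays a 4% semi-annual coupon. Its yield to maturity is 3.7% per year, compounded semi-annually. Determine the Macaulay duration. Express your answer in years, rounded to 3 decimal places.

2.857 years

Periodic yield y = 0.0185. Discount each cash flow and weight by its period:
  t   CF        PV=CF/(1+0.0185)^t    t·PV
  1       500.00       490.9180       490.9180
  2       500.00       482.0010       964.0020
  3       500.00       473.2459     1,419.7378
  4       500.00       464.6499     1,858.5997
  5       500.00       456.2100     2,281.0502
  6    25,500.00    22,844.0962   137,064.5772
  Σ                 25,211.1211   144,078.8850
Price P = Σ PV = 25,211.1211.
Macaulay duration = Σ(t·PV) / P = 144,078.8850 / 25,211.1211 = 5.71489 half-year periods.
In years: 5.71489 / 2 = 2.85745 years.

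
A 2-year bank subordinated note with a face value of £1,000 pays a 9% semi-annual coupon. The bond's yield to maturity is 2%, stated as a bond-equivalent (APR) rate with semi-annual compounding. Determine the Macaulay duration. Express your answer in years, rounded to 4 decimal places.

1.8832 years

Periodic yield y = 0.01. Discount each cash flow and weight by its period:
  t   CF        PV=CF/(1+0.01)^t    t·PV
  1        45.00        44.5545        44.5545
  2        45.00        44.1133        88.2266
  3        45.00        43.6766       131.0297
  4     1,045.00     1,004.2245     4,016.8978
  Σ                  1,136.5688     4,280.7086
Price P = Σ PV = 1,136.5688.
Macaulay duration = Σ(t·PV) / P = 4,280.7086 / 1,136.5688 = 3.76634 half-year periods.
In years: 3.76634 / 2 = 1.88317 years.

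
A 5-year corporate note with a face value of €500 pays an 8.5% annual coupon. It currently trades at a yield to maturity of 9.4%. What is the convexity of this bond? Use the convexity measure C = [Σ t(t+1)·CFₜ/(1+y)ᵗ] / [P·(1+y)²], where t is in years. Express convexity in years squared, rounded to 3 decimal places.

With y = 0.094:
  t   CF        PV=CF/(1+0.094)^t    t·PV        t(t+1)·PV
  1        42.50        38.8483        38.8483          77.6965
  2        42.50        35.5103        71.0206         213.0618
  3        42.50        32.4591        97.3774         389.5096
  4        42.50        29.6701       118.6806         593.4029
  5       542.50       346.1889     1,730.9445      10,385.6669
  Σ                    482.6767     2,056.8713      11,659.3377
P = 482.6767.
Convexity = Σ t(t+1)·PV / [P·(1+y)²] = 11,659.3377 / (482.6767 × 1.196836) = 20.18287.

20.183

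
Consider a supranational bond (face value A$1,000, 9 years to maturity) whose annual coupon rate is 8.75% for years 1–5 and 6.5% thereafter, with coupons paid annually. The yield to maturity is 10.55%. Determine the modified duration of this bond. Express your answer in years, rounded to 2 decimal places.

5.79 years

Periodic yield y = 0.1055. First find Macaulay duration:
  t   CF        PV=CF/(1+0.1055)^t    t·PV
  1        87.50        79.1497        79.1497
  2        87.50        71.5963       143.1926
  3        87.50        64.7637       194.2912
  4        87.50        58.5832       234.3328
  5        87.50        52.9925       264.9624
  6        65.00        35.6091       213.6545
  7        65.00        32.2108       225.4759
  8        65.00        29.1369       233.0952
  9     1,065.00       431.8380     3,886.5423
  Σ                    855.8803     5,474.6966
P = 855.8803; Macaulay duration = 5,474.6966 / 855.8803 = 6.39657 years.
Modified duration = D_Mac / (1 + y) = 6.39657 / 1.1055 = 5.78613 years.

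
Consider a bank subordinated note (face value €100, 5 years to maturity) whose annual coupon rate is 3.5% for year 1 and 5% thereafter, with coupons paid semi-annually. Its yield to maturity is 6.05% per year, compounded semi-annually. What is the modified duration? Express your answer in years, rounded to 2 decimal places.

Periodic yield y = 0.03025. First find Macaulay duration:
  t   CF        PV=CF/(1+0.03025)^t    t·PV
  1         1.75         1.6986         1.6986
  2         1.75         1.6487         3.2975
  3         2.50         2.2862         6.8586
  4         2.50         2.2191         8.8762
  5         2.50         2.1539        10.7695
  6         2.50         2.0907        12.5440
  7         2.50         2.0293        14.2049
  8         2.50         1.9697        15.7576
  9         2.50         1.9119        17.2068
  10      102.50        76.0848       760.8475
  Σ                     94.0928       852.0612
P = 94.0928; Macaulay duration = 852.0612 / 94.0928 = 9.05554 half-year periods = 4.52777 years.
Modified duration = D_Mac / (1 + y) = 4.52777 / 1.03025 = 4.39483 years.

4.39 years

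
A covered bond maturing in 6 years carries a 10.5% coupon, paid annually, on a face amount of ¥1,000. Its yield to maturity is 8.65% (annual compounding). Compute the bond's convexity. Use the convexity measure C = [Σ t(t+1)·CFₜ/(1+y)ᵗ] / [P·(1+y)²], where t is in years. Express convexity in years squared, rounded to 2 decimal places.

With y = 0.0865:
  t   CF        PV=CF/(1+0.0865)^t    t·PV        t(t+1)·PV
  1       105.00        96.6406        96.6406         193.2812
  2       105.00        88.9467       177.8934         533.6802
  3       105.00        81.8653       245.5960         982.3842
  4       105.00        75.3478       301.3911       1,506.9553
  5       105.00        69.3491       346.7454       2,080.4721
  6     1,105.00       671.7132     4,030.2793      28,211.9551
  Σ                  1,083.8627     5,198.5457      33,508.7281
P = 1,083.8627.
Convexity = Σ t(t+1)·PV / [P·(1+y)²] = 33,508.7281 / (1,083.8627 × 1.180482) = 26.18932.

26.19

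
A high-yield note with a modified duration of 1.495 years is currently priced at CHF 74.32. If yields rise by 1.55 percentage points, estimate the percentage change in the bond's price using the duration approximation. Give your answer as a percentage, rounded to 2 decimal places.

-2.32%

Duration approximation: ΔP/P ≈ -D_mod · Δy = -1.495 × (+0.0155) = -0.0231725.
As a percentage: -2.31725%.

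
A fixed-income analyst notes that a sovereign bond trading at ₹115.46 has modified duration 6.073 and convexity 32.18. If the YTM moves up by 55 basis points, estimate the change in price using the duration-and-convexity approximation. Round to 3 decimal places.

Duration effect: -D_mod·Δy = -6.073 × (+0.0055) = -0.0334015
Convexity effect: ½·C·(Δy)² = 0.5 × 32.18 × (0.0055)² = +0.0004867225
ΔP/P ≈ -0.0334015 + 0.0004867225 = -0.0329147775
ΔP ≈ 115.46 × (-0.0329147775) = -3.80034021015.

-₹3.800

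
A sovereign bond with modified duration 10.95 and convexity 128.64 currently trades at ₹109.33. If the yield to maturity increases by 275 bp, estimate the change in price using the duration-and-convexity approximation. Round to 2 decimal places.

-₹27.60

Duration effect: -D_mod·Δy = -10.95 × (+0.0275) = -0.301125
Convexity effect: ½·C·(Δy)² = 0.5 × 128.64 × (0.0275)² = +0.0486420
ΔP/P ≈ -0.301125 + 0.0486420 = -0.252483
ΔP ≈ 109.33 × (-0.252483) = -27.60396639.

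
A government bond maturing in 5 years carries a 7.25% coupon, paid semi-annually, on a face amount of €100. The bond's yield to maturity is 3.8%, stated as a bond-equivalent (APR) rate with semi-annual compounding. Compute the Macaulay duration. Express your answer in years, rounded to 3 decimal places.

Periodic yield y = 0.019. Discount each cash flow and weight by its period:
  t   CF        PV=CF/(1+0.019)^t    t·PV
  1        3.625         3.5574         3.5574
  2        3.625         3.4911         6.9822
  3        3.625         3.4260        10.2780
  4        3.625         3.3621        13.4484
  5        3.625         3.2994        16.4971
  6        3.625         3.2379        19.4274
  7        3.625         3.1775        22.2427
  8        3.625         3.1183        24.9462
  9        3.625         3.0601        27.5412
  10     103.625        85.8465       858.4652
  Σ                    115.5763     1,003.3857
Price P = Σ PV = 115.5763.
Macaulay duration = Σ(t·PV) / P = 1,003.3857 / 115.5763 = 8.68158 half-year periods.
In years: 8.68158 / 2 = 4.34079 years.

4.341 years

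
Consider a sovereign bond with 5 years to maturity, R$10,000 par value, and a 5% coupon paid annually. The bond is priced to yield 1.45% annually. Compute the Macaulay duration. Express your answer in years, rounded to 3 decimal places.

Periodic yield y = 0.0145. Discount each cash flow and weight by its year:
  t   CF        PV=CF/(1+0.0145)^t    t·PV
  1       500.00       492.8536       492.8536
  2       500.00       485.8094       971.6188
  3       500.00       478.8658     1,436.5975
  4       500.00       472.0215     1,888.0861
  5    10,500.00     9,770.7757    48,853.8783
  Σ                 11,700.3260    53,643.0343
Price P = Σ PV = 11,700.3260.
Macaulay duration = Σ(t·PV) / P = 53,643.0343 / 11,700.3260 = 4.58475 years.

4.585 years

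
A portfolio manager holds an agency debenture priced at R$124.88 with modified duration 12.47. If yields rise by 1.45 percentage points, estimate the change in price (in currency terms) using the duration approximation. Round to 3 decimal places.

-R$22.580

Duration approximation: ΔP/P ≈ -D_mod · Δy = -12.47 × (+0.0145) = -0.180815.
ΔP ≈ 124.88 × (-0.180815) = -22.5801772.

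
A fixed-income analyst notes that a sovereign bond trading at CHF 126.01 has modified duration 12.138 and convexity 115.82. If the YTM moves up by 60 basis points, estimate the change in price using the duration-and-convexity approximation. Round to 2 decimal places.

-CHF 8.91

Duration effect: -D_mod·Δy = -12.138 × (+0.006) = -0.072828
Convexity effect: ½·C·(Δy)² = 0.5 × 115.82 × (0.006)² = +0.00208476
ΔP/P ≈ -0.072828 + 0.00208476 = -0.07074324
ΔP ≈ 126.01 × (-0.07074324) = -8.9143556724.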